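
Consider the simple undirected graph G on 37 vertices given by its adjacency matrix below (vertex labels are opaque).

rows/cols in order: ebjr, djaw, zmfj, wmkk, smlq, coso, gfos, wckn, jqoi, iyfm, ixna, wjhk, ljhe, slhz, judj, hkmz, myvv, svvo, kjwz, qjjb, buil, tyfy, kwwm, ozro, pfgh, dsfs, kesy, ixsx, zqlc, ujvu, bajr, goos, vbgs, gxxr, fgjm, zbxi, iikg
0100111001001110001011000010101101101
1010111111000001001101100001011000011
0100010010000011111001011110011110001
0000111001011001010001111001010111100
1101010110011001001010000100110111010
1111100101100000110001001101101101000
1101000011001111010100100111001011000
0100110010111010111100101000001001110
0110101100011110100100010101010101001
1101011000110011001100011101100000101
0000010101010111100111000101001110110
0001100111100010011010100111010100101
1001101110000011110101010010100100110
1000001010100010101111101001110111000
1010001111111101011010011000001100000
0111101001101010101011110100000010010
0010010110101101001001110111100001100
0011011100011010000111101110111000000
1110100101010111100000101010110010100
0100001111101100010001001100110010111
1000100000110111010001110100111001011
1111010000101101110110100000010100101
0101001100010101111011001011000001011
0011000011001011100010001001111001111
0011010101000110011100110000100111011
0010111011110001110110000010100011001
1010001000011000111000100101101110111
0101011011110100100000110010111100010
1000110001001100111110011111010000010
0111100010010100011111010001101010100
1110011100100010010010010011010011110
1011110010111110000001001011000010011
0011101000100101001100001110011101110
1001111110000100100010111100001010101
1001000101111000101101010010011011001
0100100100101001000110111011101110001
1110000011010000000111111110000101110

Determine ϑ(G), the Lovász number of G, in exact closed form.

sqrt(37)

N(iikg) = {ebjr, djaw, zmfj, jqoi, iyfm, wjhk, qjjb, buil, tyfy, kwwm, ozro, pfgh, dsfs, kesy, goos, gxxr, fgjm, zbxi}, |N(iikg)| = 18.
deg(ixsx) = 18; N(ixsx) = {djaw, wmkk, coso, gfos, jqoi, iyfm, ixna, wjhk, slhz, myvv, kwwm, ozro, kesy, zqlc, ujvu, bajr, goos, zbxi}.
N(pfgh) = {zmfj, wmkk, coso, wckn, iyfm, slhz, judj, svvo, kjwz, qjjb, kwwm, ozro, zqlc, goos, vbgs, gxxr, zbxi, iikg}, |N(pfgh)| = 18.
Vertex tyfy has 18 neighbors: ebjr, djaw, zmfj, wmkk, coso, ixna, ljhe, slhz, hkmz, myvv, svvo, qjjb, buil, kwwm, ujvu, goos, fgjm, iikg.
G on 37 vertices is 18-regular; Paley(37): SR with (k,λ,μ)=(18,8,9).
A has 3 distinct eigenvalues ≈ [18.0, 2.54138, -3.54138].
ϑ = −N·λ_min/(λ_max−λ_min) = −37·(-sqrt(37)/2 - 1/2)/(18−(-sqrt(37)/2 - 1/2)) = sqrt(37).
Numerically 6.08276.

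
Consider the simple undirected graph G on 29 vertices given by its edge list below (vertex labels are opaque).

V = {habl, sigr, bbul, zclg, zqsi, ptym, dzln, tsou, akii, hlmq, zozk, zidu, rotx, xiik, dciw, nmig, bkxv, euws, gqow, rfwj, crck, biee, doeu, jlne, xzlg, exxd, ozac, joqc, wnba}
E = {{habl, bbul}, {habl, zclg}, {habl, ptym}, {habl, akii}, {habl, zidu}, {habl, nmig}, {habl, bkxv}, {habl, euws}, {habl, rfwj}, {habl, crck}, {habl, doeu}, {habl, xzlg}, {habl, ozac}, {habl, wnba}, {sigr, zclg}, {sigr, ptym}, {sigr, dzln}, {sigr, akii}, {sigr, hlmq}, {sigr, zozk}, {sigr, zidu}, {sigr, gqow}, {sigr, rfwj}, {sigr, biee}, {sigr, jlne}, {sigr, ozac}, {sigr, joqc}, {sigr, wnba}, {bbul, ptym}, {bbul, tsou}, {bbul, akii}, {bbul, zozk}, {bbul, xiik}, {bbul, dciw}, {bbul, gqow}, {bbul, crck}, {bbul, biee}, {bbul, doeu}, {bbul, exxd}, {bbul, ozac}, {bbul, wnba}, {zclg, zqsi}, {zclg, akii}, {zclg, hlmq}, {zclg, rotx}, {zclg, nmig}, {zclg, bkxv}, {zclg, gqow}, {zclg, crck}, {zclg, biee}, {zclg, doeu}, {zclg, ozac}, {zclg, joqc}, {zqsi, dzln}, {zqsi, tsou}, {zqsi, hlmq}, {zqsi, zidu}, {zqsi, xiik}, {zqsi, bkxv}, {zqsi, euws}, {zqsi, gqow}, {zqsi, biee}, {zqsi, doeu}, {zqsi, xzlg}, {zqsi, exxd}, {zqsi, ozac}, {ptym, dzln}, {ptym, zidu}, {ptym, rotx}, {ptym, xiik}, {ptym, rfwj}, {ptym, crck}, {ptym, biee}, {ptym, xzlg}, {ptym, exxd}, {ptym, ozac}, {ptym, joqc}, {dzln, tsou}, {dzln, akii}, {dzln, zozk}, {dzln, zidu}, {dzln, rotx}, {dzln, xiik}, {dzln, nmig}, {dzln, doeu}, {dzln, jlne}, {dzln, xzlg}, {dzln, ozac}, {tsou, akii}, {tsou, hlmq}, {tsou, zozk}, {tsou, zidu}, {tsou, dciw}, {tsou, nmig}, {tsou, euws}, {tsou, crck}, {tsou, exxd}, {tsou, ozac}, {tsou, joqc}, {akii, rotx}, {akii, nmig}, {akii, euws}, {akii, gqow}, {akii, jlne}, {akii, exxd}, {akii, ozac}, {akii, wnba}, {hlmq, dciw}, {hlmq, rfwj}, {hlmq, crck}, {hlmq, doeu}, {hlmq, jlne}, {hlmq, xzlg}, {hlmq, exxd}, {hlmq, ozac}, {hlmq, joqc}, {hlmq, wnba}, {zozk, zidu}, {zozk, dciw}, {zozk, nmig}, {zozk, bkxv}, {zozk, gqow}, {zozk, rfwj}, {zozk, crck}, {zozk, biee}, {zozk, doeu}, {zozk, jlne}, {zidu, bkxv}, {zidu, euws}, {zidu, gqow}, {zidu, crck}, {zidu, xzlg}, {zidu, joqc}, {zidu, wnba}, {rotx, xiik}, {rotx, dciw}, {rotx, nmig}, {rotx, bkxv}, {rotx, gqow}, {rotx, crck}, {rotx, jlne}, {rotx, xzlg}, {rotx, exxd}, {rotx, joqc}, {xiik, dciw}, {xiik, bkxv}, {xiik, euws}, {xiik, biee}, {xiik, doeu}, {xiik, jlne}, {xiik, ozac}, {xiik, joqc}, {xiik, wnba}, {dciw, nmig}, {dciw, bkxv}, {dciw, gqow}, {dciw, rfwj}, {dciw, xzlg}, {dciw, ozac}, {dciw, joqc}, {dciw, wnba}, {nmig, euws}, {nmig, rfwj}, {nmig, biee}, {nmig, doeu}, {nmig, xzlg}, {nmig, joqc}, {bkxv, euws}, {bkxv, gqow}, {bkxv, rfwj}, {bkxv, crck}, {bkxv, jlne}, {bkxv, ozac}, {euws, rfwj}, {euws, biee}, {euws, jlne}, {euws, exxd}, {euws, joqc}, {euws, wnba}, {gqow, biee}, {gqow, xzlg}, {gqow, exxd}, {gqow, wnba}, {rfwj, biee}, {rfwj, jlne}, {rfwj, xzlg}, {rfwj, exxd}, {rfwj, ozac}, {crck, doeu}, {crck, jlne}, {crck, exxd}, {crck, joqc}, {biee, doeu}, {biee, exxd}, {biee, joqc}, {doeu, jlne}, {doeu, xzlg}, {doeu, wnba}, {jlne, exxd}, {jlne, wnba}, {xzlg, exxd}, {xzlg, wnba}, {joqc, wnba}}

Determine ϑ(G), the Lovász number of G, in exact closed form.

N(zqsi) = {zclg, dzln, tsou, hlmq, zidu, xiik, bkxv, euws, gqow, biee, doeu, xzlg, exxd, ozac}, |N(zqsi)| = 14.
Vertex bkxv has 14 neighbors: habl, zclg, zqsi, zozk, zidu, rotx, xiik, dciw, euws, gqow, rfwj, crck, jlne, ozac.
N(hlmq) = {sigr, zclg, zqsi, tsou, dciw, rfwj, crck, doeu, jlne, xzlg, exxd, ozac, joqc, wnba}, |N(hlmq)| = 14.
Vertex xiik has 14 neighbors: bbul, zqsi, ptym, dzln, rotx, dciw, bkxv, euws, biee, doeu, jlne, ozac, joqc, wnba.
deg(v) = 14 for all v (|V|=29); SR(29,14,6,7) — a Paley graph.
The 3 distinct eigenvalues: [14.0, 2.192582, -3.192582].
−29·(-sqrt(29)/2 - 1/2) / ((14)−(-sqrt(29)/2 - 1/2)) = sqrt(29) = ϑ(G).
≈ 5.3851648 (to 7 d.p.).

sqrt(29)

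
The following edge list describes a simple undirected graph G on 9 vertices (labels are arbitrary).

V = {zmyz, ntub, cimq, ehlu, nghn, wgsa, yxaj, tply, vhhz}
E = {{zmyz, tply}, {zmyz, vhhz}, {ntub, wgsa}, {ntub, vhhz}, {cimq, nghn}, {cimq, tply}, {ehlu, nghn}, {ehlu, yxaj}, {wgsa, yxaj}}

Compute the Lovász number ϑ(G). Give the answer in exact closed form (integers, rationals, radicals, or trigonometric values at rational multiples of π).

9*cos(pi/9)/(cos(pi/9) + 1)

Vertex nghn has 2 neighbors: cimq, ehlu.
Vertex zmyz has 2 neighbors: tply, vhhz.
N(ntub) = {wgsa, vhhz}, |N(ntub)| = 2.
Vertex ehlu has 2 neighbors: nghn, yxaj.
G on 9 vertices is 2-regular; connected 2-regular on 9 ⇒ C_{9}.
Distinct eigenvalues (to 5 d.p.): [2.0, 1.53209, 0.3473, -1.0, -1.87939].
Lovász: ϑ = −9(-2*cos(pi/9))/(2+-(-1)*2*cos(pi/9)) = 9*cos(pi/9)/(cos(pi/9) + 1).
≈ 4.360090 (to 6 d.p.).
4 ≤ 9*cos(pi/9)/(cos(pi/9) + 1) ≤ 5: both strict.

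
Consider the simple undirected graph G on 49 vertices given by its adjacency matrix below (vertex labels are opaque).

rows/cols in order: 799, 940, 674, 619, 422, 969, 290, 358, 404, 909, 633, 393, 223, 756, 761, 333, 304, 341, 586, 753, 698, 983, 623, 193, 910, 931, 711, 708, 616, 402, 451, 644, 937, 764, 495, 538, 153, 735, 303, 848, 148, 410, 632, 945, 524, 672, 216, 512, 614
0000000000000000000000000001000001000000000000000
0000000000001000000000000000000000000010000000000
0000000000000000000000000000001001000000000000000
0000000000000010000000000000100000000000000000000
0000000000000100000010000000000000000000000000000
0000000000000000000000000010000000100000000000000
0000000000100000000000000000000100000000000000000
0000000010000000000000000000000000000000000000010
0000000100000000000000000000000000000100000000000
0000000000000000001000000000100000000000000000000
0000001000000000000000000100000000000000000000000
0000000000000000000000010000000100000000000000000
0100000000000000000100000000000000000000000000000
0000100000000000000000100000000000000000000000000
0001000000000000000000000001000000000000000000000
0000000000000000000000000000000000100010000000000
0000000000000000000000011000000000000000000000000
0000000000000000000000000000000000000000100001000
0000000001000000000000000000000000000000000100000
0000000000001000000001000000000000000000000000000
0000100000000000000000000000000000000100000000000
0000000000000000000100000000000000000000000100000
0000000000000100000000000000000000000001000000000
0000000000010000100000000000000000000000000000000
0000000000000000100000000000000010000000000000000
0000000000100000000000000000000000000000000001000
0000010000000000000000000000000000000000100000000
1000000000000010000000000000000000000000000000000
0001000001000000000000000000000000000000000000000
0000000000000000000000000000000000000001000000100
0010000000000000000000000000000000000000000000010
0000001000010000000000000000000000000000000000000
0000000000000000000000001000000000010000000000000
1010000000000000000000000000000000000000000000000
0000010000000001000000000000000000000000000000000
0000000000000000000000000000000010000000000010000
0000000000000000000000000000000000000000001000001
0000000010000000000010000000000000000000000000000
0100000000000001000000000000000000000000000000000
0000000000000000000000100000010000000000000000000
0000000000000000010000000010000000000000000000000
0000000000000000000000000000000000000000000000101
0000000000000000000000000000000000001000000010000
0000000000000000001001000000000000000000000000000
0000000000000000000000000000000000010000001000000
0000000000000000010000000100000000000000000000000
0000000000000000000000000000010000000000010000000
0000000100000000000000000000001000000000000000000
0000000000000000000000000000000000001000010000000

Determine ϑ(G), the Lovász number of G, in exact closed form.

Vertex 148 has 2 neighbors: 341, 711.
Vertex 735 has 2 neighbors: 404, 698.
deg(512) = 2; N(512) = {358, 451}.
deg(216) = 2; N(216) = {402, 410}.
2-regular, N=49; connected 2-regular on 49 ⇒ C_{49}.
Distinct eigenvalues (to 4 d.p.): [2.0, 1.9836, 1.9346, 1.8538, 1.7426, 1.6028, 1.4367, 1.247, 1.0368, 0.8096, 0.5691, 0.3192, 0.0641, -0.192, -0.445, -0.6907, -0.9251, -1.1442, -1.3446, -1.5229, -1.6762, -1.8019, -1.8981, -1.9631, -1.9959].
λ_max=2, λ_min=-2*cos(pi/49); ϑ = −49·λ_min/(λ_max−λ_min) = 49*cos(pi/49)/(cos(pi/49) + 1).
= 24.4748… (decimal).
Sandwich: α(G)=24 ≤ ϑ(G)=49*cos(pi/49)/(cos(pi/49) + 1) ≤ χ(Ḡ)=25 (both strict).

49*cos(pi/49)/(cos(pi/49) + 1)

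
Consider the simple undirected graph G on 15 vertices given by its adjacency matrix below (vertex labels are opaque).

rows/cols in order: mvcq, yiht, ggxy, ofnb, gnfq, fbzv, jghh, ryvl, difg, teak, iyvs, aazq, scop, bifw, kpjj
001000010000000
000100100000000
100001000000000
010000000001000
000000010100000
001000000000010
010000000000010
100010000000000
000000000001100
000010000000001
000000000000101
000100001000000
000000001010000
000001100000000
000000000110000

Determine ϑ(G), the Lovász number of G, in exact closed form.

15*cos(pi/15)/(cos(pi/15) + 1)

deg(kpjj) = 2; N(kpjj) = {teak, iyvs}.
deg(gnfq) = 2; N(gnfq) = {ryvl, teak}.
N(ryvl) = {mvcq, gnfq}, |N(ryvl)| = 2.
deg(scop) = 2; N(scop) = {difg, iyvs}.
G on 15 vertices is 2-regular; this is C_{15}, the 15-cycle.
spec(A) ≈ [2.0, 1.827, 1.338, 0.618, -0.209, -1.0, -1.618, -1.956] (distinct, 3 d.p.).
−15·(-2*cos(pi/15)) / ((2)−(-2*cos(pi/15))) = 15*cos(pi/15)/(cos(pi/15) + 1) = ϑ(G).
ϑ(G) ≈ 7.417148248.
7 ≤ 15*cos(pi/15)/(cos(pi/15) + 1) ≤ 8: both strict.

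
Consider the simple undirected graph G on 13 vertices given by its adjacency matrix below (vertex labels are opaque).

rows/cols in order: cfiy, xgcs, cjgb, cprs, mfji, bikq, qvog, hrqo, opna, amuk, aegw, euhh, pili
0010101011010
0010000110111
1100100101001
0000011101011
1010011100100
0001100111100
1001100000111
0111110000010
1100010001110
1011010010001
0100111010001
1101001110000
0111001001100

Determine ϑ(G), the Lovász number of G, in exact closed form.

Vertex bikq has 6 neighbors: cprs, mfji, hrqo, opna, amuk, aegw.
deg(opna) = 6; N(opna) = {cfiy, xgcs, bikq, amuk, aegw, euhh}.
Vertex euhh has 6 neighbors: cfiy, xgcs, cprs, qvog, hrqo, opna.
deg(qvog) = 6; N(qvog) = {cfiy, cprs, mfji, aegw, euhh, pili}.
13-vertex 6-regular graph: Paley(13): SR with (k,λ,μ)=(6,2,3).
Distinct eigenvalues (to 6 d.p.): [6.0, 1.302776, -2.302776].
ϑ = −N·λ_min/(λ_max−λ_min) = −13·(-sqrt(13)/2 - 1/2)/(6−(-sqrt(13)/2 - 1/2)) = sqrt(13).
= 3.6055513… (decimal).

sqrt(13)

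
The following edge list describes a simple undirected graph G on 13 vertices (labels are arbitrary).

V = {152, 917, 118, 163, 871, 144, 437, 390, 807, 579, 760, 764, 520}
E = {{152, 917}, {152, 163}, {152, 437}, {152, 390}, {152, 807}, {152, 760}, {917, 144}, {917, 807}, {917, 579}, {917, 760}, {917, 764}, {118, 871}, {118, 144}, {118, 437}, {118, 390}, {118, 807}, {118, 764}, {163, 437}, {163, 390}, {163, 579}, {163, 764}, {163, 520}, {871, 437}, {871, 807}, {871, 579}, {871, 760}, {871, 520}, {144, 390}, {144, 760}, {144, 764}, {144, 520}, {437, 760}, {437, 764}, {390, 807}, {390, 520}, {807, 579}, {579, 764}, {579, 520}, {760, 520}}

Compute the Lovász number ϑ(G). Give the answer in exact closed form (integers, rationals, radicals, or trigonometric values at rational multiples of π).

sqrt(13)

N(163) = {152, 437, 390, 579, 764, 520}, |N(163)| = 6.
Vertex 520 has 6 neighbors: 163, 871, 144, 390, 579, 760.
Vertex 118 has 6 neighbors: 871, 144, 437, 390, 807, 764.
N(760) = {152, 917, 871, 144, 437, 520}, |N(760)| = 6.
G on 13 vertices is 6-regular; Paley(13): SR with (k,λ,μ)=(6,2,3).
A has 3 distinct eigenvalues ≈ [6.0, 1.302776, -2.302776].
Lovász (edge-transitive): ϑ = −13·(-sqrt(13)/2 - 1/2)/((6)−(-sqrt(13)/2 - 1/2)) = sqrt(13).
ϑ(G) ≈ 3.6055513.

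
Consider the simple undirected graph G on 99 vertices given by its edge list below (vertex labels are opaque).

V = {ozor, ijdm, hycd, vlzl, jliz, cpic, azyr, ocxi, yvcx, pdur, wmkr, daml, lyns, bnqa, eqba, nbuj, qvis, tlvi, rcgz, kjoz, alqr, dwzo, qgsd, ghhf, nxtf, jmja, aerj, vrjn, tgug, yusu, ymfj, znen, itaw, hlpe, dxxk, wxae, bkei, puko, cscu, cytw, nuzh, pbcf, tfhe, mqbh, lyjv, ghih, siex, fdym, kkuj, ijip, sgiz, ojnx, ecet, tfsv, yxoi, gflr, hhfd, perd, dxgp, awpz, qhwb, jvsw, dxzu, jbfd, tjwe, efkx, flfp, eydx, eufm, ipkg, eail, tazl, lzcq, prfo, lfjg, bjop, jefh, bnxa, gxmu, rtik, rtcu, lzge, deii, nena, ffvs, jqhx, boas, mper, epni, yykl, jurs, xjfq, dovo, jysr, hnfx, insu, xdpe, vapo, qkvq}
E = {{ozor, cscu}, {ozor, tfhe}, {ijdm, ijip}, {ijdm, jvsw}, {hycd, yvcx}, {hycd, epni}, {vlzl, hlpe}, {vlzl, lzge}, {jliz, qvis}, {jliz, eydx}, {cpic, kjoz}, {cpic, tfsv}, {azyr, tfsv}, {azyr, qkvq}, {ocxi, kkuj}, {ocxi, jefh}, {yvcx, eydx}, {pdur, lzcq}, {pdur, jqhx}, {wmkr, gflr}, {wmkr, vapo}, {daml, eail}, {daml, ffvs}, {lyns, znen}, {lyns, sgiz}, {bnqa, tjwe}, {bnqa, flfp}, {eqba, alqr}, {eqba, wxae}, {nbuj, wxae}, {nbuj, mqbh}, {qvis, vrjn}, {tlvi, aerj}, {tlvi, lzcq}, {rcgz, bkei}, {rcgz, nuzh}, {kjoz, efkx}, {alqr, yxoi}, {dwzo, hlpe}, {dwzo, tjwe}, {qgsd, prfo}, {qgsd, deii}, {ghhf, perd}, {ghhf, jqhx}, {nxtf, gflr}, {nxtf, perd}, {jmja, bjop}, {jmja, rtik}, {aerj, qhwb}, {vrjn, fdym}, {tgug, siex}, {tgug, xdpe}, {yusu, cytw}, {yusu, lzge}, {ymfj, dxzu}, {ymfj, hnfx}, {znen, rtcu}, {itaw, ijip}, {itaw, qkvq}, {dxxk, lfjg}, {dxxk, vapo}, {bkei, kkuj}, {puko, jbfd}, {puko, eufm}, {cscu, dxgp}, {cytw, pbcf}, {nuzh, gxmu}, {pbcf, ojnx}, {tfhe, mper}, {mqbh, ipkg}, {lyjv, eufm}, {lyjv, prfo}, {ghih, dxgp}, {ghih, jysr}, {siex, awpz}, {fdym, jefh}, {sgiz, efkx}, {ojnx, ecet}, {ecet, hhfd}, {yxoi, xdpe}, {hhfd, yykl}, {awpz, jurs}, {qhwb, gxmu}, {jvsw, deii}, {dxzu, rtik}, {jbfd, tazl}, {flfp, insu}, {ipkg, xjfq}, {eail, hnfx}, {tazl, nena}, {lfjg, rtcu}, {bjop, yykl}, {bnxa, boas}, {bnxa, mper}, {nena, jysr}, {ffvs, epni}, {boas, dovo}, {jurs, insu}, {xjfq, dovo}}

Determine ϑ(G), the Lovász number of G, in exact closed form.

deg(mqbh) = 2; N(mqbh) = {nbuj, ipkg}.
N(lfjg) = {dxxk, rtcu}, |N(lfjg)| = 2.
deg(bjop) = 2; N(bjop) = {jmja, yykl}.
deg(yykl) = 2; N(yykl) = {hhfd, bjop}.
2-regular, N=99; a single 99-cycle (edge-transitive).
spec(A) ≈ [2.0, 1.995973, 1.98391, 1.963857, 1.935897, 1.900142, 1.856736, 1.805853, 1.747699, 1.682507, 1.610541, 1.532089, 1.447468, 1.357019, 1.261105, 1.160114, 1.054451, 0.944542, 0.83083, 0.713772, 0.593841, 0.471518, 0.347296, 0.221676, 0.095164, -0.031732, -0.1585, -0.28463, -0.409613, -0.532948, -0.654136, -0.77269, -0.888133, -1.0, -1.10784, -1.211219, -1.309721, -1.40295, -1.490529, -1.572106, -1.647353, -1.715967, -1.777671, -1.832217, -1.879385, -1.918986, -1.95086, -1.974878, -1.990944, -1.998993] (distinct, 6 d.p.).
λ_max=2, λ_min=-2*cos(pi/99); ϑ = −99·λ_min/(λ_max−λ_min) = 99*cos(pi/99)/(cos(pi/99) + 1).
ϑ(G) ≈ 49.48754.
Lovász sandwich 49 ≤ 99*cos(pi/99)/(cos(pi/99) + 1) ≤ 50: both strict.

99*cos(pi/99)/(cos(pi/99) + 1)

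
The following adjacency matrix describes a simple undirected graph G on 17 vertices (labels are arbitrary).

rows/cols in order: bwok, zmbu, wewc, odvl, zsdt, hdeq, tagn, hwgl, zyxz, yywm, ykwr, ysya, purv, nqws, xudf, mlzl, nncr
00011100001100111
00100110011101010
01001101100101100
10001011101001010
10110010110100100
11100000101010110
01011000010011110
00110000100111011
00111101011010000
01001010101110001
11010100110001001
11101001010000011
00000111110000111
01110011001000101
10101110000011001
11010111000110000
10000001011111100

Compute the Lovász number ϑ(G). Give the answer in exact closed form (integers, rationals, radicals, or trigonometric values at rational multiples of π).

sqrt(17)

Vertex mlzl has 8 neighbors: bwok, zmbu, odvl, hdeq, tagn, hwgl, ysya, purv.
deg(ysya) = 8; N(ysya) = {bwok, zmbu, wewc, zsdt, hwgl, yywm, mlzl, nncr}.
Vertex zmbu has 8 neighbors: wewc, hdeq, tagn, yywm, ykwr, ysya, nqws, mlzl.
deg(hwgl) = 8; N(hwgl) = {wewc, odvl, zyxz, ysya, purv, nqws, mlzl, nncr}.
8-regular, N=17; strongly regular (17,8,3,4).
A has 3 distinct eigenvalues ≈ [8.0, 1.5616, -2.5616].
With N=17: ϑ(G) = 17·(-(-sqrt(17)/2 - 1/2))/(8−(-sqrt(17)/2 - 1/2)) = sqrt(17).
≈ 4.123106 (to 6 d.p.).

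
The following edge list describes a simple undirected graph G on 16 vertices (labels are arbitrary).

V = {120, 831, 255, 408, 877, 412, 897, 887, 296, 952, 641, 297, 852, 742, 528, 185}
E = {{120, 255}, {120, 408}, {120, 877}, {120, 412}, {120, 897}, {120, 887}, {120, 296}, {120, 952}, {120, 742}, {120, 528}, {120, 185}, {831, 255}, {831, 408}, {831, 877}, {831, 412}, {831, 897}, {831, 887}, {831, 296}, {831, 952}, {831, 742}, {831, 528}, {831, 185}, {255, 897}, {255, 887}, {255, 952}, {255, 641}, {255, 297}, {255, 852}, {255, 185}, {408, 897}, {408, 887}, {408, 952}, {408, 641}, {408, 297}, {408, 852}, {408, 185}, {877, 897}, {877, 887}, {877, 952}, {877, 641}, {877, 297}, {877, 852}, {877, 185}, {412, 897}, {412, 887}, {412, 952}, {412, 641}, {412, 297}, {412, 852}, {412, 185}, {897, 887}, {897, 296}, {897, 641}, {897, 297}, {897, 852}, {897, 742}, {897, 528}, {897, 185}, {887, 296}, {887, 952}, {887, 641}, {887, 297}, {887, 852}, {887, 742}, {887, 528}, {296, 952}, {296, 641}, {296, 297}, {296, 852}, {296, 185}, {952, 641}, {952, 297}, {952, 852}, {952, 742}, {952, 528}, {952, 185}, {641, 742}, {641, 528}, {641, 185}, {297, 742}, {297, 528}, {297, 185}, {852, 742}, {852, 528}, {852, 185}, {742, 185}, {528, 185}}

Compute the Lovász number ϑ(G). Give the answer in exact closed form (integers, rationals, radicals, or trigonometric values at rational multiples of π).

deg(831) = 11; N(831) = {255, 408, 877, 412, 897, 887, 296, 952, 742, 528, 185}.
deg(897) = 14; N(897) = {120, 831, 255, 408, 877, 412, 887, 296, 641, 297, 852, 742, 528, 185}.
deg(408) = 9; N(408) = {120, 831, 897, 887, 952, 641, 297, 852, 185}.
N(528) = {120, 831, 897, 887, 952, 641, 297, 852, 185}, |N(528)| = 9.
G = K_{7,5,2,2}: α = 7 = χ(Ḡ), so ϑ = 7.
ϑ(G) ≈ 7.0000.
α=7, χ(Ḡ)=7; ϑ=7 lies between (collapsed).

7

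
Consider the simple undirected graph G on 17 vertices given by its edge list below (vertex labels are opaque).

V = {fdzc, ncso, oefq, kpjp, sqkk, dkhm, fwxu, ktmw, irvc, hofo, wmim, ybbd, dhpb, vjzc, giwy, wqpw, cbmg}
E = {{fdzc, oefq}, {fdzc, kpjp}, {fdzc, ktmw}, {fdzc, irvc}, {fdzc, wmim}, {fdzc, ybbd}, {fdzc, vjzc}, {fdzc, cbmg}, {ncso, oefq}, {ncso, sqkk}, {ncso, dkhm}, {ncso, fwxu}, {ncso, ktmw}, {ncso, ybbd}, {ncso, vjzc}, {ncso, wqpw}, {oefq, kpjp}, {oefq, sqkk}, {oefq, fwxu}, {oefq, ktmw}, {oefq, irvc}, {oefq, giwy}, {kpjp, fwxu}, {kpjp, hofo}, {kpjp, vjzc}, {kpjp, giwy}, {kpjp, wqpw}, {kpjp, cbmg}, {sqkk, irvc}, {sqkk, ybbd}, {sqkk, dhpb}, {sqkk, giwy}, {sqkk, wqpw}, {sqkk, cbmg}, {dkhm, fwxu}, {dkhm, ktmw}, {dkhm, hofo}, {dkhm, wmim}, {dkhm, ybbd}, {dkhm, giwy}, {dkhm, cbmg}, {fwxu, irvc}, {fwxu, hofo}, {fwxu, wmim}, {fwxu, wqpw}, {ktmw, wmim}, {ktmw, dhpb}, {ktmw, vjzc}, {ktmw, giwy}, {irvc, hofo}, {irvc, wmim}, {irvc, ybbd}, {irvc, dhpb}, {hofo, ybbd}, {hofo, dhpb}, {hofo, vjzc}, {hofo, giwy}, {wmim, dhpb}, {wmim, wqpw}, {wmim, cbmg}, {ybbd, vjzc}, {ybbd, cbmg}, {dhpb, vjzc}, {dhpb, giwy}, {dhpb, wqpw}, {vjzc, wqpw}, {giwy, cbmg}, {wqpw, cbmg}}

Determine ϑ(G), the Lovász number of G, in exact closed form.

deg(oefq) = 8; N(oefq) = {fdzc, ncso, kpjp, sqkk, fwxu, ktmw, irvc, giwy}.
Vertex wqpw has 8 neighbors: ncso, kpjp, sqkk, fwxu, wmim, dhpb, vjzc, cbmg.
N(hofo) = {kpjp, dkhm, fwxu, irvc, ybbd, dhpb, vjzc, giwy}, |N(hofo)| = 8.
N(ncso) = {oefq, sqkk, dkhm, fwxu, ktmw, ybbd, vjzc, wqpw}, |N(ncso)| = 8.
G on 17 vertices is 8-regular; SR(17,8,3,4) — a Paley graph.
spec(A) ≈ [8.0, 1.56155, -2.56155] (distinct, 5 d.p.).
Lovász: ϑ = −17(-sqrt(17)/2 - 1/2)/(8+-(-sqrt(17)/2 - 1/2)) = sqrt(17).
≈ 4.1231056 (to 7 d.p.).

sqrt(17)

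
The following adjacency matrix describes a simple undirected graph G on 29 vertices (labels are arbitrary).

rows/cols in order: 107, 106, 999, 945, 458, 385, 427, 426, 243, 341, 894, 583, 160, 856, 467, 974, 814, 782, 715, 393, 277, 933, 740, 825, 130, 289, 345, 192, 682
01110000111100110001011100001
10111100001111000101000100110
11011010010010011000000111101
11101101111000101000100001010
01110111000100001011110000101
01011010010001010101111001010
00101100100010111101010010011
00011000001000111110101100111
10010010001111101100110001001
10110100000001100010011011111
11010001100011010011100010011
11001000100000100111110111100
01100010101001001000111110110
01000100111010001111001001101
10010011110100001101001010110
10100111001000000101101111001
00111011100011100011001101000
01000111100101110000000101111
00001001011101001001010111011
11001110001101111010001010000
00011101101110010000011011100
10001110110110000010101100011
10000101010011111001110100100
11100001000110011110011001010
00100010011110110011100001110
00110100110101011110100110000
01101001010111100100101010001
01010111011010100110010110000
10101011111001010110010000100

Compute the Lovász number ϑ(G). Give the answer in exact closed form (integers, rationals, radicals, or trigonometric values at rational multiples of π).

sqrt(29)

deg(933) = 14; N(933) = {107, 458, 385, 427, 243, 341, 583, 160, 715, 277, 740, 825, 192, 682}.
Vertex 106 has 14 neighbors: 107, 999, 945, 458, 385, 894, 583, 160, 856, 782, 393, 825, 345, 192.
N(583) = {107, 106, 458, 243, 467, 782, 715, 393, 277, 933, 825, 130, 289, 345}, |N(583)| = 14.
deg(682) = 14; N(682) = {107, 999, 458, 427, 426, 243, 341, 894, 856, 974, 782, 715, 933, 345}.
deg(v) = 14 for all v (|V|=29); Paley(29): SR with (k,λ,μ)=(14,6,7).
The 3 distinct eigenvalues: [14.0, 2.19258, -3.19258].
−29·(-sqrt(29)/2 - 1/2) / ((14)−(-sqrt(29)/2 - 1/2)) = sqrt(29) = ϑ(G).
ϑ(G) ≈ 5.385164807.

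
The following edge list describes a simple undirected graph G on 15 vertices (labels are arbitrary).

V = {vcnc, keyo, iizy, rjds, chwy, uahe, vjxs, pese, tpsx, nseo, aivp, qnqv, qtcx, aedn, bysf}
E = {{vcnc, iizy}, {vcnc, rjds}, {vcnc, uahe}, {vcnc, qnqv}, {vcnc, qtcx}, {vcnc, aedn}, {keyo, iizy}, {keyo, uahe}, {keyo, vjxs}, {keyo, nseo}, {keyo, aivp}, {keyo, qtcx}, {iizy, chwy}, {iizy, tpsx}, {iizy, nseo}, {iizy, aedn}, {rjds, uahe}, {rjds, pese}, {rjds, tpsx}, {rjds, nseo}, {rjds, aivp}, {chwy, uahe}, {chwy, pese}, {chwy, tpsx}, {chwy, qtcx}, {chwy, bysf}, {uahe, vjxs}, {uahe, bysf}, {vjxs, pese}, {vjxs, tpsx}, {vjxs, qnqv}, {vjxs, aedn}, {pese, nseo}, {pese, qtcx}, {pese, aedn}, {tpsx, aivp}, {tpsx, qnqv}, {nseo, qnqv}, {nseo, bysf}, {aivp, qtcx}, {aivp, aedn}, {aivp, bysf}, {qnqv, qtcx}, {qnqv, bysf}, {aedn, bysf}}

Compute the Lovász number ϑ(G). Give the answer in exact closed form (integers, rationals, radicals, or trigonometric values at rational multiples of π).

deg(bysf) = 6; N(bysf) = {chwy, uahe, nseo, aivp, qnqv, aedn}.
Vertex rjds has 6 neighbors: vcnc, uahe, pese, tpsx, nseo, aivp.
N(aivp) = {keyo, rjds, tpsx, qtcx, aedn, bysf}, |N(aivp)| = 6.
Vertex vcnc has 6 neighbors: iizy, rjds, uahe, qnqv, qtcx, aedn.
6-regular, N=15; Kneser-type, 2-subsets of [6].
The 3 distinct eigenvalues: [6.0, 1.0, -3.0].
With N=15: ϑ(G) = 15·(-1*(-3))/(6−(-3)) = 5.
≈ 5.000000000 (to 9 d.p.).

5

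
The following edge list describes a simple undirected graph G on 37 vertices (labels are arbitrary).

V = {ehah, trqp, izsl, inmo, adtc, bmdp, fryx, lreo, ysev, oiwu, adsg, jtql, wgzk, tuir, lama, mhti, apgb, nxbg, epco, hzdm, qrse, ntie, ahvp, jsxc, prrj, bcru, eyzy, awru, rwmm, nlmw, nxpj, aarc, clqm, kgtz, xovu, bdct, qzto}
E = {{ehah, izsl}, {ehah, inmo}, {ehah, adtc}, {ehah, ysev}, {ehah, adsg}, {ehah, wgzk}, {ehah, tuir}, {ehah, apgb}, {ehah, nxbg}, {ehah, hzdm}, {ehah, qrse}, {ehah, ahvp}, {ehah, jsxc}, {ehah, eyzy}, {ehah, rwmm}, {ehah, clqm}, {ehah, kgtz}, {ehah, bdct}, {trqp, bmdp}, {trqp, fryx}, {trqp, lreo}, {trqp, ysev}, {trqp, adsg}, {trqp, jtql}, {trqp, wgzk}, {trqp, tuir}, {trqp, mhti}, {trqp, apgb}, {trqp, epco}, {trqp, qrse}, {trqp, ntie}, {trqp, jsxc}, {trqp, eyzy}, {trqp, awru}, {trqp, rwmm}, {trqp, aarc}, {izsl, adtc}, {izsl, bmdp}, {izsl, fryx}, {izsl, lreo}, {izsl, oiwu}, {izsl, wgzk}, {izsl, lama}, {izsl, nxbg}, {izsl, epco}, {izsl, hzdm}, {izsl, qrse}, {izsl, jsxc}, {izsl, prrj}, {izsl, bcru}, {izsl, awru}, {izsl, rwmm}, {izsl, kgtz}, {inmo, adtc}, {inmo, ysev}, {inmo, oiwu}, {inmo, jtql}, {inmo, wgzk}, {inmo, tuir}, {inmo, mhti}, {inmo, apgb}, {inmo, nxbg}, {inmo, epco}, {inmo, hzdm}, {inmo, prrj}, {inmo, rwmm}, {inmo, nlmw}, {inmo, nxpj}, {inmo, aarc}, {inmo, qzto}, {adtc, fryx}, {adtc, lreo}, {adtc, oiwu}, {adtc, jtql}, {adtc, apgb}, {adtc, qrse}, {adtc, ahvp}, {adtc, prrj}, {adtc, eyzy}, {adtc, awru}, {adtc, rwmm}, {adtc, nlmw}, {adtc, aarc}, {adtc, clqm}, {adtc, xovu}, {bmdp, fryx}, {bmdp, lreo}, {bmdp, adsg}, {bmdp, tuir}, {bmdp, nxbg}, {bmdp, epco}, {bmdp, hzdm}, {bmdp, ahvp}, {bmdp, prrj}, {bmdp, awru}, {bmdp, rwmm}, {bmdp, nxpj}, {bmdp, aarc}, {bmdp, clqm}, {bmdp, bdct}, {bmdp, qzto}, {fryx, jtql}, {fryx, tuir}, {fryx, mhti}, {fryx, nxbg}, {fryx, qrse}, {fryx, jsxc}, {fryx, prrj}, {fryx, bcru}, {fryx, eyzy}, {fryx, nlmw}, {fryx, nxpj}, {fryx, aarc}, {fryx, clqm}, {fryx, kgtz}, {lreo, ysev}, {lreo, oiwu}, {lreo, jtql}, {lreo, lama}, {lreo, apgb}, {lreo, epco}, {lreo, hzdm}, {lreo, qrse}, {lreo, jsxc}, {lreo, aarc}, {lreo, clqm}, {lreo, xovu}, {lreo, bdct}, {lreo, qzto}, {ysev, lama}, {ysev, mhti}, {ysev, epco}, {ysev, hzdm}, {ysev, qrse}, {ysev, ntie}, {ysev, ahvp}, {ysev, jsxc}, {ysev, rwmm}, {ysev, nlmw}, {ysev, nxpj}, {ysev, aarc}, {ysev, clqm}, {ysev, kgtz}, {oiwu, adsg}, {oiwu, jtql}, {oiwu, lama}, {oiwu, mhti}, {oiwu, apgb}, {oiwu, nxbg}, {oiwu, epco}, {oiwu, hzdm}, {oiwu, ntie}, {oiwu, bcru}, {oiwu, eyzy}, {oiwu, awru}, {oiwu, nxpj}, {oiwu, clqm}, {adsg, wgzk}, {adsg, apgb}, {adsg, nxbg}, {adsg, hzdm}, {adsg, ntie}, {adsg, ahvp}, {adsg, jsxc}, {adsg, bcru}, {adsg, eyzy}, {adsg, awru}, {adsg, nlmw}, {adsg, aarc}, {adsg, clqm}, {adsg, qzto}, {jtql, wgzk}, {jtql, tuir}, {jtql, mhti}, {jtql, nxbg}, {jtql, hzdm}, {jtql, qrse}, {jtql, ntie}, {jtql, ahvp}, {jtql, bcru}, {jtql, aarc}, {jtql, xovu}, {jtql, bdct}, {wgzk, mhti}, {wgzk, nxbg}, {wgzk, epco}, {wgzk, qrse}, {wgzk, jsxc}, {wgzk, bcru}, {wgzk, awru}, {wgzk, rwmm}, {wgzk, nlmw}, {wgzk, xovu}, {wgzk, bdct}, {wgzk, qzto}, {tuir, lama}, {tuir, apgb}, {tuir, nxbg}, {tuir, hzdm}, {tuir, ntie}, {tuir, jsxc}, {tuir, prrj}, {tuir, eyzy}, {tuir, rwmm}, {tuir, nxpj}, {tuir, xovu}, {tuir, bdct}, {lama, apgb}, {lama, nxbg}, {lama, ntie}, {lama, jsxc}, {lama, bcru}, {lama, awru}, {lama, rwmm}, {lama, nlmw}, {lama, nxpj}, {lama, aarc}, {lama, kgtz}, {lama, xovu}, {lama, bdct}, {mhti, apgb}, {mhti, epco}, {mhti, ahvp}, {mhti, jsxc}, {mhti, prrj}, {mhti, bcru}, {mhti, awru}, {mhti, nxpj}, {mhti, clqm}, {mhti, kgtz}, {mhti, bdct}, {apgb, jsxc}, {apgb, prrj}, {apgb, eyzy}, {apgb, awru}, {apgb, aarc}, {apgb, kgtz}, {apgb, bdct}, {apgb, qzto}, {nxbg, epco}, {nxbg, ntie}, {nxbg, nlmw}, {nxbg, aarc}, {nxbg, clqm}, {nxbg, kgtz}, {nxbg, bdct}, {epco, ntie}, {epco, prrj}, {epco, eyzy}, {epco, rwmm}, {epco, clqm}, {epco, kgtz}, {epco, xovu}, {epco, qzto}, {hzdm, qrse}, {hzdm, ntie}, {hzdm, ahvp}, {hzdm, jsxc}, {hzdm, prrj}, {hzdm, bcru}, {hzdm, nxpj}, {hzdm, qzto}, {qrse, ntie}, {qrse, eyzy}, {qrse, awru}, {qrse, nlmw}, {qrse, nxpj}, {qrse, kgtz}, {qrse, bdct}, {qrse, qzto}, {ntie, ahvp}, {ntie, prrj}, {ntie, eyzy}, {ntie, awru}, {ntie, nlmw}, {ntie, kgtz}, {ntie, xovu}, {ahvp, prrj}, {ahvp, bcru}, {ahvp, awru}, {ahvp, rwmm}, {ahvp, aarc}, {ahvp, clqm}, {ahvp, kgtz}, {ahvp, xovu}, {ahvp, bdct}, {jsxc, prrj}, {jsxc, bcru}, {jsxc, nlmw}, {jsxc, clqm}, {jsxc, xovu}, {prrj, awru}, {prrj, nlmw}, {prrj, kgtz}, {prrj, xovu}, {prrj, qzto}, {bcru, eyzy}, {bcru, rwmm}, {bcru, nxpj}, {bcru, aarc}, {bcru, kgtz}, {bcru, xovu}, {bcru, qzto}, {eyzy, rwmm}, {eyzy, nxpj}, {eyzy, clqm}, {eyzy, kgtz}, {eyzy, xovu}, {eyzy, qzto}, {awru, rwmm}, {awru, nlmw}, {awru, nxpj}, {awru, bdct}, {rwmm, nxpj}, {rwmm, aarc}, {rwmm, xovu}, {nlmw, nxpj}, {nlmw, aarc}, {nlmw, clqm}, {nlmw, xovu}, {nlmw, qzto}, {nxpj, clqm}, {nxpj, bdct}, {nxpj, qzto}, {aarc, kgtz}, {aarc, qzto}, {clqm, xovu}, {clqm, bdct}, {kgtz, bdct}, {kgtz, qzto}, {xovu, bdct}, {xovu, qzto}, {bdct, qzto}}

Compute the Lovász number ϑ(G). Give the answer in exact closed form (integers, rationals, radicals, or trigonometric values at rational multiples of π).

N(clqm) = {ehah, adtc, bmdp, fryx, lreo, ysev, oiwu, adsg, mhti, nxbg, epco, ahvp, jsxc, eyzy, nlmw, nxpj, xovu, bdct}, |N(clqm)| = 18.
Vertex wgzk has 18 neighbors: ehah, trqp, izsl, inmo, adsg, jtql, mhti, nxbg, epco, qrse, jsxc, bcru, awru, rwmm, nlmw, xovu, bdct, qzto.
Vertex fryx has 18 neighbors: trqp, izsl, adtc, bmdp, jtql, tuir, mhti, nxbg, qrse, jsxc, prrj, bcru, eyzy, nlmw, nxpj, aarc, clqm, kgtz.
Vertex nxpj has 18 neighbors: inmo, bmdp, fryx, ysev, oiwu, tuir, lama, mhti, hzdm, qrse, bcru, eyzy, awru, rwmm, nlmw, clqm, bdct, qzto.
Regular of degree 18 on 37 vertices: Paley(37): SR with (k,λ,μ)=(18,8,9).
The 3 distinct eigenvalues: [18.0, 2.541, -3.541].
λ_max=18, λ_min=-sqrt(37)/2 - 1/2; ϑ = −37·λ_min/(λ_max−λ_min) = sqrt(37).
= 6.08276… (decimal).

sqrt(37)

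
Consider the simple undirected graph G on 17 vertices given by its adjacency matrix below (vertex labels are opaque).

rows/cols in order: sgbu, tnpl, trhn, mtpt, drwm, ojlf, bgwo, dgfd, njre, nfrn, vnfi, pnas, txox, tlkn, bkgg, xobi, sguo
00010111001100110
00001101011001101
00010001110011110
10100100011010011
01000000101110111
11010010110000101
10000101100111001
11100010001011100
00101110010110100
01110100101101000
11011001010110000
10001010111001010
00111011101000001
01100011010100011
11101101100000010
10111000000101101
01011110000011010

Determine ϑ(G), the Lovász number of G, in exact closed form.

sqrt(17)

N(xobi) = {sgbu, trhn, mtpt, drwm, pnas, tlkn, bkgg, sguo}, |N(xobi)| = 8.
Vertex drwm has 8 neighbors: tnpl, njre, vnfi, pnas, txox, bkgg, xobi, sguo.
Vertex njre has 8 neighbors: trhn, drwm, ojlf, bgwo, nfrn, pnas, txox, bkgg.
Vertex tlkn has 8 neighbors: tnpl, trhn, bgwo, dgfd, nfrn, pnas, xobi, sguo.
17-vertex 8-regular graph: Paley(17): SR with (k,λ,μ)=(8,3,4).
The 3 distinct eigenvalues: [8.0, 1.561553, -2.561553].
With N=17: ϑ(G) = 17·(-(-sqrt(17)/2 - 1/2))/(8−(-sqrt(17)/2 - 1/2)) = sqrt(17).
Numerically 4.12310563.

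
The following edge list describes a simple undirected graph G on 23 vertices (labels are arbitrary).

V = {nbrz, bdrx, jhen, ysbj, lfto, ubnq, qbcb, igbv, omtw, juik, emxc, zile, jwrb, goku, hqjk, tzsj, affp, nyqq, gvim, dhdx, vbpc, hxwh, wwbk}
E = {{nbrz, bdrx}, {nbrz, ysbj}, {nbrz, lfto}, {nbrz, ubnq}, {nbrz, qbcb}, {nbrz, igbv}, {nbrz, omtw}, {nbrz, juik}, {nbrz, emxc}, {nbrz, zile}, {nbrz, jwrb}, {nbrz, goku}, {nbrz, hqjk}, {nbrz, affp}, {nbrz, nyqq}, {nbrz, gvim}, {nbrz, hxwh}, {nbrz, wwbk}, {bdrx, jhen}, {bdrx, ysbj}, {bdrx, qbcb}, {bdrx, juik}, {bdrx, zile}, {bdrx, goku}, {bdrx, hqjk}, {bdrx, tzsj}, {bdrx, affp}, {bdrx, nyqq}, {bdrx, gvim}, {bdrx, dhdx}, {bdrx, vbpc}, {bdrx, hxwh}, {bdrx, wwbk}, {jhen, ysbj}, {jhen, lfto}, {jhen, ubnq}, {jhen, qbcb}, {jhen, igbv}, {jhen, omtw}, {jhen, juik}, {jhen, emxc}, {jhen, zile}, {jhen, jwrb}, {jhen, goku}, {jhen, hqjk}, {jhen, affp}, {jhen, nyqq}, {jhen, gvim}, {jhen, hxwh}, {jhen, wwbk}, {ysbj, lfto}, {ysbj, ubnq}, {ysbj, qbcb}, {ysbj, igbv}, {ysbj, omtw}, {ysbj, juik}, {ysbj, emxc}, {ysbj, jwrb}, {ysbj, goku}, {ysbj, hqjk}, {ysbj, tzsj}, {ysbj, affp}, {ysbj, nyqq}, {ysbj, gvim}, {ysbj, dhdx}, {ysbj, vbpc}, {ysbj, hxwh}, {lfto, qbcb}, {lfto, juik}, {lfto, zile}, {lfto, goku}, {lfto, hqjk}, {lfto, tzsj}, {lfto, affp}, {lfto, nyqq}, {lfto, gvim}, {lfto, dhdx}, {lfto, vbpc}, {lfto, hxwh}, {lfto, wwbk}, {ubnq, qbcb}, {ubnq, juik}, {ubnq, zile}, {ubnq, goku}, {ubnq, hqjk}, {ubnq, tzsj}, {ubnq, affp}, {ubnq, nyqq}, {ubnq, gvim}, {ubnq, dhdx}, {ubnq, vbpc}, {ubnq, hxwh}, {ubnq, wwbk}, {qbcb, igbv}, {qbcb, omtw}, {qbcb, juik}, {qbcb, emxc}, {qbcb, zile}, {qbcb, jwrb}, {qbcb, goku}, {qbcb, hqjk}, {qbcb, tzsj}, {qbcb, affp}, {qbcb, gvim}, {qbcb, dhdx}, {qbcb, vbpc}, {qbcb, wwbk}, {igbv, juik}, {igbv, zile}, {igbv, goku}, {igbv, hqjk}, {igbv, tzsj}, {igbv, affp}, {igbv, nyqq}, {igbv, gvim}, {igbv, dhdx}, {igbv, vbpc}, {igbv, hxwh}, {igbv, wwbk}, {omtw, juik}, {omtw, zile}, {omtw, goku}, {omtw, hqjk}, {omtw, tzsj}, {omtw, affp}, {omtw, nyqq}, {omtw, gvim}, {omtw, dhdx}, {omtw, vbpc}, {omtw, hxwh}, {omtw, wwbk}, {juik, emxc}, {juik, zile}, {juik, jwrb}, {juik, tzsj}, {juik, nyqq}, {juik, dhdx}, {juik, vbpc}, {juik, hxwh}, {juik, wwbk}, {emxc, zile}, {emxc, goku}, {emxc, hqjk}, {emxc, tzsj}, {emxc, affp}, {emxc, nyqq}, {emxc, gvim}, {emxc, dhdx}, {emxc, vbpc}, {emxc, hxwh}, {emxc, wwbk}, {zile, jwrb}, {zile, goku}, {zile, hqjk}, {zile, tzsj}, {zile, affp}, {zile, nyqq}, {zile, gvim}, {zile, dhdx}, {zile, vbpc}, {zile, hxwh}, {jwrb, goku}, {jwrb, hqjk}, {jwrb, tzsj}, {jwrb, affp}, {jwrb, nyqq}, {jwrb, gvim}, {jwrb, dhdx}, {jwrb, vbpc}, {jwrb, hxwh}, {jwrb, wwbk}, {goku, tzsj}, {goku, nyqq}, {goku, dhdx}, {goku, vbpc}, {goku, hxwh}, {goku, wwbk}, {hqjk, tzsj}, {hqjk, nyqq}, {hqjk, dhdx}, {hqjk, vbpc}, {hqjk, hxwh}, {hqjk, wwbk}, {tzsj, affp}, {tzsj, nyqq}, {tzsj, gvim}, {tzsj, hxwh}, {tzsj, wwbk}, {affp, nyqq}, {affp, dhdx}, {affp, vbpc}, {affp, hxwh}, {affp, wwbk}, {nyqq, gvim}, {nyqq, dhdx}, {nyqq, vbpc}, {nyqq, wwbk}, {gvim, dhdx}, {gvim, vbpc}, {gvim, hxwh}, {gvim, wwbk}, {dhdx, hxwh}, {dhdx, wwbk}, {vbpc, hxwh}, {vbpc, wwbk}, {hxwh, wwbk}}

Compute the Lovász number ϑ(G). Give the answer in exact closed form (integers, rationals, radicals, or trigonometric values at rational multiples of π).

7

N(jwrb) = {nbrz, jhen, ysbj, qbcb, juik, zile, goku, hqjk, tzsj, affp, nyqq, gvim, dhdx, vbpc, hxwh, wwbk}, |N(jwrb)| = 16.
Vertex affp has 18 neighbors: nbrz, bdrx, jhen, ysbj, lfto, ubnq, qbcb, igbv, omtw, emxc, zile, jwrb, tzsj, nyqq, dhdx, vbpc, hxwh, wwbk.
Vertex hxwh has 20 neighbors: nbrz, bdrx, jhen, ysbj, lfto, ubnq, igbv, omtw, juik, emxc, zile, jwrb, goku, hqjk, tzsj, affp, gvim, dhdx, vbpc, wwbk.
Vertex emxc has 16 neighbors: nbrz, jhen, ysbj, qbcb, juik, zile, goku, hqjk, tzsj, affp, nyqq, gvim, dhdx, vbpc, hxwh, wwbk.
5 parts of sizes [7, 5, 5, 3, 3]; α(G) = 7 = ϑ (perfect).
ϑ(G) ≈ 7.00000.
Lovász sandwich 7 ≤ 7 ≤ 7: collapsed.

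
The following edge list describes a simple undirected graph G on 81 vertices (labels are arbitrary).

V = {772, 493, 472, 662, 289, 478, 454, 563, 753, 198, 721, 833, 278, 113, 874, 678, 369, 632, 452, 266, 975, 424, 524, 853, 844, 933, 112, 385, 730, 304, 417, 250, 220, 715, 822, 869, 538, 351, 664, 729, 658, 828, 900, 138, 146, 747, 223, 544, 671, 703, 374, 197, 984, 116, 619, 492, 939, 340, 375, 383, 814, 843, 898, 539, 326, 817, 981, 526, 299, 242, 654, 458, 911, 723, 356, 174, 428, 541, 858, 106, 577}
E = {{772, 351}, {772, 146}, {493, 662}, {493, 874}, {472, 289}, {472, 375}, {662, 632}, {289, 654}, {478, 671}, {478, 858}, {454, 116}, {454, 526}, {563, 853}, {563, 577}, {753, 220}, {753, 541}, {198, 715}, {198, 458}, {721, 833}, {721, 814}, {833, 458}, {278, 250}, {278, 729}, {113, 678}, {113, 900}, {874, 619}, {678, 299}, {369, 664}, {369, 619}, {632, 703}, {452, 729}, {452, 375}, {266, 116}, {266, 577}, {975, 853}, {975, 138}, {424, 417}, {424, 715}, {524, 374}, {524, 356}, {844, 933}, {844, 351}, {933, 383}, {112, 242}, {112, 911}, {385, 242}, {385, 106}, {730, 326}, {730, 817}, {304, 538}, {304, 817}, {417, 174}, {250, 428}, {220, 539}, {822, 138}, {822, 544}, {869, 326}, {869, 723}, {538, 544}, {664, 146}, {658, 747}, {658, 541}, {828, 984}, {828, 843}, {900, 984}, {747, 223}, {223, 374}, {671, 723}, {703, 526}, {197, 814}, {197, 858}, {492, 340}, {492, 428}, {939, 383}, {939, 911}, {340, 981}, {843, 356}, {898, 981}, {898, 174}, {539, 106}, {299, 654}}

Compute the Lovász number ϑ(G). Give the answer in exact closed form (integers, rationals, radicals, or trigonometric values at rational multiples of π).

deg(538) = 2; N(538) = {304, 544}.
Vertex 326 has 2 neighbors: 730, 869.
Vertex 112 has 2 neighbors: 242, 911.
deg(493) = 2; N(493) = {662, 874}.
deg(v) = 2 for all v (|V|=81); this is C_{81}, the 81-cycle.
A has 41 distinct eigenvalues ≈ [2.0, 1.994, 1.976, 1.946, 1.904, 1.851, 1.787, 1.712, 1.627, 1.532, 1.428, 1.315, 1.194, 1.066, 0.932, 0.792, 0.647, 0.499, 0.347, 0.194, 0.039, -0.116, -0.271, -0.423, -0.574, -0.72, -0.863, -1.0, -1.131, -1.256, -1.372, -1.481, -1.581, -1.671, -1.751, -1.821, -1.879, -1.927, -1.963, -1.986, -1.998].
−81·(-2*cos(pi/81)) / ((2)−(-2*cos(pi/81))) = 81*cos(pi/81)/(cos(pi/81) + 1) = ϑ(G).
= 40.484765310… (decimal).
40 ≤ 81*cos(pi/81)/(cos(pi/81) + 1) ≤ 41: both strict.

81*cos(pi/81)/(cos(pi/81) + 1)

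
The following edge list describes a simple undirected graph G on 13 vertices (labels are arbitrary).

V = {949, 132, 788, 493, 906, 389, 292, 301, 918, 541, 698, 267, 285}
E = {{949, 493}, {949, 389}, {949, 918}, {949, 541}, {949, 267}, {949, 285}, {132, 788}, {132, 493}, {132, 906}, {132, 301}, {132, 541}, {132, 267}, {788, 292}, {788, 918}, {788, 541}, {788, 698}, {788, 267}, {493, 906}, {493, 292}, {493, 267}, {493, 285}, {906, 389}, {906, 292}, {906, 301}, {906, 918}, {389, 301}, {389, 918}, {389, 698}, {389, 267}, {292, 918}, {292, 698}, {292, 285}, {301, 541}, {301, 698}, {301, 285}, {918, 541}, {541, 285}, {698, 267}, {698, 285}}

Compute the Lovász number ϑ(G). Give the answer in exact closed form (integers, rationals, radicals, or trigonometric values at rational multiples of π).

sqrt(13)

Vertex 301 has 6 neighbors: 132, 906, 389, 541, 698, 285.
deg(285) = 6; N(285) = {949, 493, 292, 301, 541, 698}.
deg(788) = 6; N(788) = {132, 292, 918, 541, 698, 267}.
Vertex 698 has 6 neighbors: 788, 389, 292, 301, 267, 285.
G on 13 vertices is 6-regular; SR(13,6,2,3) — a Paley graph.
spec(A) ≈ [6.0, 1.303, -2.303] (distinct, 3 d.p.).
Lovász: ϑ = −13(-sqrt(13)/2 - 1/2)/(6+-(-sqrt(13)/2 - 1/2)) = sqrt(13).
= 3.6056… (decimal).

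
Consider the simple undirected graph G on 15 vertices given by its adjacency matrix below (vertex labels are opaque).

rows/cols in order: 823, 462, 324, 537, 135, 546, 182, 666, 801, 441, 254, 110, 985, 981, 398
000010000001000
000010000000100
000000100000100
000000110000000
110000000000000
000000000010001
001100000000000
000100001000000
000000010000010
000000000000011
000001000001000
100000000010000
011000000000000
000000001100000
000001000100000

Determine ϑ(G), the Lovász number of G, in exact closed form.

Vertex 537 has 2 neighbors: 182, 666.
deg(110) = 2; N(110) = {823, 254}.
N(254) = {546, 110}, |N(254)| = 2.
deg(462) = 2; N(462) = {135, 985}.
Regular of degree 2 on 15 vertices: the odd cycle C_{15}.
The 8 distinct eigenvalues: [2.0, 1.8271, 1.3383, 0.618, -0.2091, -1.0, -1.618, -1.9563].
λ_max=2, λ_min=-2*cos(pi/15); ϑ = −15·λ_min/(λ_max−λ_min) = 15*cos(pi/15)/(cos(pi/15) + 1).
≈ 7.4171482 (to 7 d.p.).
α=7, χ(Ḡ)=8; ϑ=15*cos(pi/15)/(cos(pi/15) + 1) lies between (both strict).

15*cos(pi/15)/(cos(pi/15) + 1)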